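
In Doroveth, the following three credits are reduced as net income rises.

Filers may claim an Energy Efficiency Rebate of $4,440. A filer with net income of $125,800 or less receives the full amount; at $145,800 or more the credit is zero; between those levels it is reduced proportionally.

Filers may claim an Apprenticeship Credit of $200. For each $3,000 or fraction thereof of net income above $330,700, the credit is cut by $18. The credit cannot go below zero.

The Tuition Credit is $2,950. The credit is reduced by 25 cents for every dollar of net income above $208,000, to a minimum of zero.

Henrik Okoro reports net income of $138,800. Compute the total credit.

$4,704

Energy Efficiency Rebate: $138,800 is $13,000 into a $20,000 phase-out range, leaving 7,000/20,000 of the credit: $4,440 × 7,000/20,000 = $1,554.
Apprenticeship Credit: $138,800 is at or below the $330,700 threshold, so the full $200 applies.
Tuition Credit: $138,800 is at or below the $208,000 threshold, so the full $2,950 applies.
Total: $1,554 + $200 + $2,950 = $4,704.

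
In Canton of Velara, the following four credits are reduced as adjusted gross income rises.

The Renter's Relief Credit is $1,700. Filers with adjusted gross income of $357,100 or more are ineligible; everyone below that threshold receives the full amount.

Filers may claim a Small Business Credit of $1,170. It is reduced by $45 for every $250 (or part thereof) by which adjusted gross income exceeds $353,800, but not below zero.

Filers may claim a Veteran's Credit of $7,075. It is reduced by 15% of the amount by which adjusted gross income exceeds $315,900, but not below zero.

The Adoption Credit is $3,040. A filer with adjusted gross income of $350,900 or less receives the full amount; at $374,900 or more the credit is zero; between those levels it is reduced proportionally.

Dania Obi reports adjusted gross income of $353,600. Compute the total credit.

$6,988

Renter's Relief Credit: $353,600 is below the $357,100 cutoff, so the full $1,700 applies.
Small Business Credit: $353,600 is at or below the $353,800 threshold, so the full $1,170 applies.
Veteran's Credit: 15% of the $37,700 excess over $315,900 is $5,655; credit = $7,075 − $5,655 = $1,420.
Adoption Credit: $353,600 is $2,700 into a $24,000 phase-out range, leaving 21,300/24,000 of the credit: $3,040 × 21,300/24,000 = $2,698.
Total: $1,700 + $1,170 + $1,420 + $2,698 = $6,988.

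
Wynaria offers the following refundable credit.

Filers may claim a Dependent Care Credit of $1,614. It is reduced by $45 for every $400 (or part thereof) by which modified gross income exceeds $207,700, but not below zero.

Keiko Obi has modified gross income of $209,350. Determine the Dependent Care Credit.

Dependent Care Credit: income exceeds $207,700 by $1,650, which is 5 full-or-partial $400 increments; reduction = 5 × $45 = $225, leaving $1,389.

$1,389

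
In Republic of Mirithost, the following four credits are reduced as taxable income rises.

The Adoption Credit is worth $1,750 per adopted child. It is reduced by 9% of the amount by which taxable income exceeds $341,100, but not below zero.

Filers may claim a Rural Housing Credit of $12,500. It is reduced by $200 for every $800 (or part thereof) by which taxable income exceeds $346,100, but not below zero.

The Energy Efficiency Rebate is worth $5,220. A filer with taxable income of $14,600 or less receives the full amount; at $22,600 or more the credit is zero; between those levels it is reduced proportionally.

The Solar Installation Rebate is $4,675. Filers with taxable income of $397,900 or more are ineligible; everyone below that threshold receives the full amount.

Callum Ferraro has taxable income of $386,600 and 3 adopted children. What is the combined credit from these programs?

$8,130

Adoption Credit: base = 3 × $1,750 = $5,250. 9% of the $45,500 excess over $341,100 is $4,095; credit = $5,250 − $4,095 = $1,155.
Rural Housing Credit: income exceeds $346,100 by $40,500, which is 51 full-or-partial $800 increments; reduction = 51 × $200 = $10,200, leaving $2,300.
Energy Efficiency Rebate: $386,600 is at or above $22,600, so the credit is $0.
Solar Installation Rebate: $386,600 is below the $397,900 cutoff, so the full $4,675 applies.
Total: $1,155 + $2,300 + $0 + $4,675 = $8,130.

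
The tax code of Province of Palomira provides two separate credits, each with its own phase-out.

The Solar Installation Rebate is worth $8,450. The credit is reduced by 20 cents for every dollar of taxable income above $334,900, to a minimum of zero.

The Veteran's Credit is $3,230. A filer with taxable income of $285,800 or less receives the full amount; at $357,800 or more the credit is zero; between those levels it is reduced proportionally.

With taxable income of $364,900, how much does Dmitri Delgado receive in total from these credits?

Solar Installation Rebate: 20% of the $30,000 excess over $334,900 is $6,000; credit = $8,450 − $6,000 = $2,450.
Veteran's Credit: $364,900 is at or above $357,800, so the credit is $0.
Total: $2,450 + $0 = $2,450.

$2,450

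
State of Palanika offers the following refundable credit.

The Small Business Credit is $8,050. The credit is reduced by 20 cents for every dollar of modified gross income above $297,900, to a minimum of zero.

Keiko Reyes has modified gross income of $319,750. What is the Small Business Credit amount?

Small Business Credit: 20% of the $21,850 excess over $297,900 is $4,370; credit = $8,050 − $4,370 = $3,680.

$3,680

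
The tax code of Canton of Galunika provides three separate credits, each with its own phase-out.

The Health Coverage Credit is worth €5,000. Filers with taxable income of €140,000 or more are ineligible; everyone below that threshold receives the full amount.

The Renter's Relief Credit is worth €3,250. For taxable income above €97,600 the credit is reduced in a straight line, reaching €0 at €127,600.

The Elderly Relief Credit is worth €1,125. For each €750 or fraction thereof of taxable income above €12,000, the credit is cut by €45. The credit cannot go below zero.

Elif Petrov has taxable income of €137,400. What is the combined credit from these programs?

Health Coverage Credit: €137,400 is below the €140,000 cutoff, so the full €5,000 applies.
Renter's Relief Credit: €137,400 is at or above €127,600, so the credit is €0.
Elderly Relief Credit: income exceeds €12,000 by €125,400 → 168 increments × €45 = €7,560 ≥ base, so the credit is €0.
Total: €5,000 + €0 + €0 = €5,000.

€5,000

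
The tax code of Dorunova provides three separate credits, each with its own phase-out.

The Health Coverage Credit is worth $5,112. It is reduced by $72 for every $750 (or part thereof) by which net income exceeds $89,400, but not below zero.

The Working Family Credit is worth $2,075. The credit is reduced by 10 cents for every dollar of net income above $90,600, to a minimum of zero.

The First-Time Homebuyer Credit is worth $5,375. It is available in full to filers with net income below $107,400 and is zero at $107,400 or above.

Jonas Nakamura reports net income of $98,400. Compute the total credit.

$10,918

Health Coverage Credit: income exceeds $89,400 by $9,000, which is 12 full-or-partial $750 increments; reduction = 12 × $72 = $864, leaving $4,248.
Working Family Credit: 10% of the $7,800 excess over $90,600 is $780; credit = $2,075 − $780 = $1,295.
First-Time Homebuyer Credit: $98,400 is below the $107,400 cutoff, so the full $5,375 applies.
Total: $4,248 + $1,295 + $5,375 = $10,918.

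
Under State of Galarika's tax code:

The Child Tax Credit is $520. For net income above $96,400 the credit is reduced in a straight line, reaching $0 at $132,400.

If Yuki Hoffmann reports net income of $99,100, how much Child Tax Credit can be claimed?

Child Tax Credit: $99,100 is $2,700 into a $36,000 phase-out range, leaving 33,300/36,000 of the credit: $520 × 33,300/36,000 = $481.

$481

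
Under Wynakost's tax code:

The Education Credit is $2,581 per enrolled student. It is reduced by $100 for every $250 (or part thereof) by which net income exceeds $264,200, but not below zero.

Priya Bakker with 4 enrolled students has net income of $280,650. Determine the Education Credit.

$3,724

Education Credit: base = 4 × $2,581 = $10,324. income exceeds $264,200 by $16,450, which is 66 full-or-partial $250 increments; reduction = 66 × $100 = $6,600, leaving $3,724.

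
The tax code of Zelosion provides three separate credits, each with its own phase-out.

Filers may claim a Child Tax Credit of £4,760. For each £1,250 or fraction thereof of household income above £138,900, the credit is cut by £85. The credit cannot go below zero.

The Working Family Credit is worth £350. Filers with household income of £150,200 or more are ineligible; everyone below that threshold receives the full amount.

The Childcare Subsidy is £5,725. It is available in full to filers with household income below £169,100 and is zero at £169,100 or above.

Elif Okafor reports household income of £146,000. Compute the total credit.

Child Tax Credit: income exceeds £138,900 by £7,100, which is 6 full-or-partial £1,250 increments; reduction = 6 × £85 = £510, leaving £4,250.
Working Family Credit: £146,000 is below the £150,200 cutoff, so the full £350 applies.
Childcare Subsidy: £146,000 is below the £169,100 cutoff, so the full £5,725 applies.
Total: £4,250 + £350 + £5,725 = £10,325.

£10,325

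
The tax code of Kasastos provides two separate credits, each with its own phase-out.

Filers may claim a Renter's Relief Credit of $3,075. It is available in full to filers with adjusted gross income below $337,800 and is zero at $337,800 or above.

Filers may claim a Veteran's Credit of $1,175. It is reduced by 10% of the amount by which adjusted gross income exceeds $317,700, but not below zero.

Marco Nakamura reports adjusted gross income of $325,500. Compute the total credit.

$3,470

Renter's Relief Credit: $325,500 is below the $337,800 cutoff, so the full $3,075 applies.
Veteran's Credit: 10% of the $7,800 excess over $317,700 is $780; credit = $1,175 − $780 = $395.
Total: $3,075 + $395 = $3,470.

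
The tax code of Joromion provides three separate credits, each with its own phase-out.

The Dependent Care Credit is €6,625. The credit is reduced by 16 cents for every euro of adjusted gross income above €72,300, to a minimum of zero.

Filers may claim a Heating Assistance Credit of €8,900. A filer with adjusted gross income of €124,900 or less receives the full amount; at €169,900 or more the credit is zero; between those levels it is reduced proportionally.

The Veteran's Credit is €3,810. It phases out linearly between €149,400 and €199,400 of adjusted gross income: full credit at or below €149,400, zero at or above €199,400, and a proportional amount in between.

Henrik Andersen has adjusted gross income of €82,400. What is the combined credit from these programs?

Dependent Care Credit: 16% of the €10,100 excess over €72,300 is €1,616; credit = €6,625 − €1,616 = €5,009.
Heating Assistance Credit: €82,400 is at or below the €124,900 threshold, so the full €8,900 applies.
Veteran's Credit: €82,400 is at or below the €149,400 threshold, so the full €3,810 applies.
Total: €5,009 + €8,900 + €3,810 = €17,719.

€17,719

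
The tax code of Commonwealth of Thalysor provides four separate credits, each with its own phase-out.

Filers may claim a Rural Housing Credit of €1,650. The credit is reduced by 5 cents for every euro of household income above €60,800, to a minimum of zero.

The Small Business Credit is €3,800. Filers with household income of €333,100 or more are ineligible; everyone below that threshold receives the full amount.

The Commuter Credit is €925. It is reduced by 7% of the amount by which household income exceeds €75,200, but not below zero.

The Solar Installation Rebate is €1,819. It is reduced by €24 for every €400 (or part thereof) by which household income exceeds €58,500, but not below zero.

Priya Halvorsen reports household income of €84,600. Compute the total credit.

Rural Housing Credit: 5% of the €23,800 excess over €60,800 is €1,190; credit = €1,650 − €1,190 = €460.
Small Business Credit: €84,600 is below the €333,100 cutoff, so the full €3,800 applies.
Commuter Credit: 7% of the €9,400 excess over €75,200 is €658; credit = €925 − €658 = €267.
Solar Installation Rebate: income exceeds €58,500 by €26,100, which is 66 full-or-partial €400 increments; reduction = 66 × €24 = €1,584, leaving €235.
Total: €460 + €3,800 + €267 + €235 = €4,762.

€4,762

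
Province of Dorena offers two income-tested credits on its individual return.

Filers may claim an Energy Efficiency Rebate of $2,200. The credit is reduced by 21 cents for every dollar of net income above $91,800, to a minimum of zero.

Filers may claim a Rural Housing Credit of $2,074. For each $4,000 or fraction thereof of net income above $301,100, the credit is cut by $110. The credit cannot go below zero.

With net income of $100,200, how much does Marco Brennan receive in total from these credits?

Energy Efficiency Rebate: 21% of the $8,400 excess over $91,800 is $1,764; credit = $2,200 − $1,764 = $436.
Rural Housing Credit: $100,200 is at or below the $301,100 threshold, so the full $2,074 applies.
Total: $436 + $2,074 = $2,510.

$2,510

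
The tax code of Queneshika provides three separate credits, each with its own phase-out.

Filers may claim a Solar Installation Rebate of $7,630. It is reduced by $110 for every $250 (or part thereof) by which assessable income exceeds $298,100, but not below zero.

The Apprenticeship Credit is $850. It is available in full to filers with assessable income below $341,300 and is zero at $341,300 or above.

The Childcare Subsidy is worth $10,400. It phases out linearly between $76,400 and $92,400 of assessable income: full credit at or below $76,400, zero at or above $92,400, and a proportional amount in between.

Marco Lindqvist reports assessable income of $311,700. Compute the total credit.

$2,430

Solar Installation Rebate: income exceeds $298,100 by $13,600, which is 55 full-or-partial $250 increments; reduction = 55 × $110 = $6,050, leaving $1,580.
Apprenticeship Credit: $311,700 is below the $341,300 cutoff, so the full $850 applies.
Childcare Subsidy: $311,700 is at or above $92,400, so the credit is $0.
Total: $1,580 + $850 + $0 = $2,430.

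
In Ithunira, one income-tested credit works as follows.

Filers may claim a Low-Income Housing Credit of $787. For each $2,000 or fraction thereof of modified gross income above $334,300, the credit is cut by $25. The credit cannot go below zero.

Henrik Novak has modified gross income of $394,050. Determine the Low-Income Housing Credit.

$37

Low-Income Housing Credit: income exceeds $334,300 by $59,750, which is 30 full-or-partial $2,000 increments; reduction = 30 × $25 = $750, leaving $37.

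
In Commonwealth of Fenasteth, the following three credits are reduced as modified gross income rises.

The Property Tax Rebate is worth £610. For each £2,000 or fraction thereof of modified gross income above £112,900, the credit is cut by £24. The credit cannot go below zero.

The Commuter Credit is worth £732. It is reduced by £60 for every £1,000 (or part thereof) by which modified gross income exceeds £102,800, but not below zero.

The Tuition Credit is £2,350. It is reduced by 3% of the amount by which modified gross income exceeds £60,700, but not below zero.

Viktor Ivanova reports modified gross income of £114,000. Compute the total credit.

£1,349

Property Tax Rebate: income exceeds £112,900 by £1,100, which is 1 full-or-partial £2,000 increment; reduction = 1 × £24 = £24, leaving £586.
Commuter Credit: income exceeds £102,800 by £11,200, which is 12 full-or-partial £1,000 increments; reduction = 12 × £60 = £720, leaving £12.
Tuition Credit: 3% of the £53,300 excess over £60,700 is £1,599; credit = £2,350 − £1,599 = £751.
Total: £586 + £12 + £751 = £1,349.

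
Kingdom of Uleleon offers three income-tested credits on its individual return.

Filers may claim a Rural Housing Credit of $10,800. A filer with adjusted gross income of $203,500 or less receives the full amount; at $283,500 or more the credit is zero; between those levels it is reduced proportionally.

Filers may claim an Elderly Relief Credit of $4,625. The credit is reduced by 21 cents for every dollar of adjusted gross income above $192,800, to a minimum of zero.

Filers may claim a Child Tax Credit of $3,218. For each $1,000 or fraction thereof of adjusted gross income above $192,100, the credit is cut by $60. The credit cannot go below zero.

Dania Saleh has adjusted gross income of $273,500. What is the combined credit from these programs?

Rural Housing Credit: $273,500 is $70,000 into a $80,000 phase-out range, leaving 10,000/80,000 of the credit: $10,800 × 10,000/80,000 = $1,350.
Elderly Relief Credit: 21% of the $80,700 excess over $192,800 is $16,947 ≥ base, so the credit is $0.
Child Tax Credit: income exceeds $192,100 by $81,400 → 82 increments × $60 = $4,920 ≥ base, so the credit is $0.
Total: $1,350 + $0 + $0 = $1,350.

$1,350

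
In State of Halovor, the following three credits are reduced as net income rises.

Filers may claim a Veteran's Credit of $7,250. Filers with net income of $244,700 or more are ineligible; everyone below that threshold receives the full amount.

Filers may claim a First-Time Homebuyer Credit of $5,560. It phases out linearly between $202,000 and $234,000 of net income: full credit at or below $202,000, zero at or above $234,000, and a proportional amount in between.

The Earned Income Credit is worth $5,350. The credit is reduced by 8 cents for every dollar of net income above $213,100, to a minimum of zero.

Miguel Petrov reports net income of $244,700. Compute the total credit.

$2,822

Veteran's Credit: $244,700 meets or exceeds the $244,700 cutoff, so the credit is $0.
First-Time Homebuyer Credit: $244,700 is at or above $234,000, so the credit is $0.
Earned Income Credit: 8% of the $31,600 excess over $213,100 is $2,528; credit = $5,350 − $2,528 = $2,822.
Total: $0 + $0 + $2,822 = $2,822.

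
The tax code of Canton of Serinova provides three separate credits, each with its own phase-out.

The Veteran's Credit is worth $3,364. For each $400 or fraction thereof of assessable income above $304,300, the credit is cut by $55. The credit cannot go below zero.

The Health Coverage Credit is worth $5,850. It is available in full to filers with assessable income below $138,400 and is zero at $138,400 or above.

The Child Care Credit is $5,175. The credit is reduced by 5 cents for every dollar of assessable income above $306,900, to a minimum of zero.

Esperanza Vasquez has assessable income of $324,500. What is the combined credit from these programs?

Veteran's Credit: income exceeds $304,300 by $20,200, which is 51 full-or-partial $400 increments; reduction = 51 × $55 = $2,805, leaving $559.
Health Coverage Credit: $324,500 meets or exceeds the $138,400 cutoff, so the credit is $0.
Child Care Credit: 5% of the $17,600 excess over $306,900 is $880; credit = $5,175 − $880 = $4,295.
Total: $559 + $0 + $4,295 = $4,854.

$4,854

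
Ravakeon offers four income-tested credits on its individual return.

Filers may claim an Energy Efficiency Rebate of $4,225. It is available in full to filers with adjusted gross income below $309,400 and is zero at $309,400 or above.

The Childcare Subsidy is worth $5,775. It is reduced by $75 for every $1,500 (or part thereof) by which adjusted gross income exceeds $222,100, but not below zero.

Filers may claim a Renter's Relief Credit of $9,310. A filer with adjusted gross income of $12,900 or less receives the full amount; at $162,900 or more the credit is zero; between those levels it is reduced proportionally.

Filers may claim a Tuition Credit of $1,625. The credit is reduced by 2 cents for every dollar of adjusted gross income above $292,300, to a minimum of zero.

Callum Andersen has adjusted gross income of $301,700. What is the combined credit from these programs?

$7,387

Energy Efficiency Rebate: $301,700 is below the $309,400 cutoff, so the full $4,225 applies.
Childcare Subsidy: income exceeds $222,100 by $79,600, which is 54 full-or-partial $1,500 increments; reduction = 54 × $75 = $4,050, leaving $1,725.
Renter's Relief Credit: $301,700 is at or above $162,900, so the credit is $0.
Tuition Credit: 2% of the $9,400 excess over $292,300 is $188; credit = $1,625 − $188 = $1,437.
Total: $4,225 + $1,725 + $0 + $1,437 = $7,387.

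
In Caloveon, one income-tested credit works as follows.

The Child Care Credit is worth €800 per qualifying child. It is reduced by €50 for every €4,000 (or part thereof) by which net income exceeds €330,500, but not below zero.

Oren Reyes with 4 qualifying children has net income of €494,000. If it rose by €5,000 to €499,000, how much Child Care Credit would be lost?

€100

At €494,000 — base = 4 × €800 = €3,200. income exceeds €330,500 by €163,500, which is 41 full-or-partial €4,000 increments; reduction = 41 × €50 = €2,050, leaving €1,150.
At €499,000 — base = 4 × €800 = €3,200. income exceeds €330,500 by €168,500, which is 43 full-or-partial €4,000 increments; reduction = 43 × €50 = €2,150, leaving €1,050.
Lost: €1,150 − €1,050 = €100.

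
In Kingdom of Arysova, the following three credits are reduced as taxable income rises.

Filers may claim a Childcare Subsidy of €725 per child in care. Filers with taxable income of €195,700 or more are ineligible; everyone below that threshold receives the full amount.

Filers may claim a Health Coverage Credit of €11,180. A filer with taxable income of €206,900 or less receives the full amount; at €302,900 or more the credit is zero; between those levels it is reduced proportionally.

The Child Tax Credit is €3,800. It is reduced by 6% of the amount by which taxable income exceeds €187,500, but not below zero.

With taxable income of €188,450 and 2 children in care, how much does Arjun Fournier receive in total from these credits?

Childcare Subsidy: base = 2 × €725 = €1,450. €188,450 is below the €195,700 cutoff, so the full €1,450 applies.
Health Coverage Credit: €188,450 is at or below the €206,900 threshold, so the full €11,180 applies.
Child Tax Credit: 6% of the €950 excess over €187,500 is €57; credit = €3,800 − €57 = €3,743.
Total: €1,450 + €11,180 + €3,743 = €16,373.

€16,373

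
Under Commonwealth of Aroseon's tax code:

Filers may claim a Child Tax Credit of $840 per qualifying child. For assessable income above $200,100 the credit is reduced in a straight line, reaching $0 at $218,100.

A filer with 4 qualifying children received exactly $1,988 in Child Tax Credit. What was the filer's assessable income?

$207,450

Full credit = 4 × $840 = $3,360.
$1,988 is 1,988/3,360 of the full $3,360, so 1,372/3,360 of the $18,000 range has been used: income = $200,100 + $18,000 × 1,372/3,360 = $207,450.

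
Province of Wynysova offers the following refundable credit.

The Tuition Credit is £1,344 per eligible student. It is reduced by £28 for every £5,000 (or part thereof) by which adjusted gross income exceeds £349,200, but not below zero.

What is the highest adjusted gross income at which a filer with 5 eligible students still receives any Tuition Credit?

£1,544,200

Full credit = 5 × £1,344 = £6,720.
After 239 increments the reduction is 239 × £28 = £6,692, leaving £28; one more increment wipes it out. Increment 239 ends at excess 239 × £5,000 = £1,195,000, so the highest qualifying income is £349,200 + £1,195,000 = £1,544,200.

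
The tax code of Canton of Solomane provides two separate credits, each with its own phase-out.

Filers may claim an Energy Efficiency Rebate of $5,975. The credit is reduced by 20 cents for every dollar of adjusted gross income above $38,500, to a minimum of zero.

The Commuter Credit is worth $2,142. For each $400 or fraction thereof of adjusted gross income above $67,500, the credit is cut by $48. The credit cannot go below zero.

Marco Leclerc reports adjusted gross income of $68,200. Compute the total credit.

Energy Efficiency Rebate: 20% of the $29,700 excess over $38,500 is $5,940; credit = $5,975 − $5,940 = $35.
Commuter Credit: income exceeds $67,500 by $700, which is 2 full-or-partial $400 increments; reduction = 2 × $48 = $96, leaving $2,046.
Total: $35 + $2,046 = $2,081.

$2,081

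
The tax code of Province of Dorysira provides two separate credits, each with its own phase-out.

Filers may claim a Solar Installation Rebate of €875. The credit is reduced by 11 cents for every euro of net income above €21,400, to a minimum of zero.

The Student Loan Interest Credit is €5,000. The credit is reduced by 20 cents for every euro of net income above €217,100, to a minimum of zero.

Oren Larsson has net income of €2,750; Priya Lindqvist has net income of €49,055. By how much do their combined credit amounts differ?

€875

Oren (€2,750): Solar Installation Rebate: €2,750 is at or below the €21,400 threshold, so the full €875 applies. Student Loan Interest Credit: €2,750 is at or below the €217,100 threshold, so the full €5,000 applies. total €875 + €5,000 = €5,875
Priya (€49,055): Solar Installation Rebate: 11% of the €27,655 excess over €21,400 is €3,042.05 ≥ base, so the credit is €0. Student Loan Interest Credit: €49,055 is at or below the €217,100 threshold, so the full €5,000 applies. total €0 + €5,000 = €5,000
Difference: |€5,875 − €5,000| = €875.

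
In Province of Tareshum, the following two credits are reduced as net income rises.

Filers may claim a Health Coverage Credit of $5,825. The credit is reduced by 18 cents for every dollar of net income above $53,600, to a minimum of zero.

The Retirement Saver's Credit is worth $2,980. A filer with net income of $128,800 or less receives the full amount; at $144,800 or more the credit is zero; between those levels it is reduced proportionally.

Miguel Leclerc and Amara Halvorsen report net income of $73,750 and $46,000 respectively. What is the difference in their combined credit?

$3,627

Miguel ($73,750): Health Coverage Credit: 18% of the $20,150 excess over $53,600 is $3,627; credit = $5,825 − $3,627 = $2,198. Retirement Saver's Credit: $73,750 is at or below the $128,800 threshold, so the full $2,980 applies. total $2,198 + $2,980 = $5,178
Amara ($46,000): Health Coverage Credit: $46,000 is at or below the $53,600 threshold, so the full $5,825 applies. Retirement Saver's Credit: $46,000 is at or below the $128,800 threshold, so the full $2,980 applies. total $5,825 + $2,980 = $8,805
Difference: |$5,178 − $8,805| = $3,627.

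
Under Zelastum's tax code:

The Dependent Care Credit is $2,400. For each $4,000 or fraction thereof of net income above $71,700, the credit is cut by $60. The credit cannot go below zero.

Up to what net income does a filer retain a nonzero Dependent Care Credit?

$227,700

After 39 increments the reduction is 39 × $60 = $2,340, leaving $60; one more increment wipes it out. Increment 39 ends at excess 39 × $4,000 = $156,000, so the highest qualifying income is $71,700 + $156,000 = $227,700.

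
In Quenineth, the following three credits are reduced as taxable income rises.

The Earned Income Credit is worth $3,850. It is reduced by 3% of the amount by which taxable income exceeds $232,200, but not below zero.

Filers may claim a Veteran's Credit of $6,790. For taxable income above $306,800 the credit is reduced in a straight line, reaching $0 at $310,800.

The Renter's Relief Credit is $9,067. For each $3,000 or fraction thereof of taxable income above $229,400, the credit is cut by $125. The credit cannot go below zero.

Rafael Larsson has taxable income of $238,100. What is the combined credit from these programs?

Earned Income Credit: 3% of the $5,900 excess over $232,200 is $177; credit = $3,850 − $177 = $3,673.
Veteran's Credit: $238,100 is at or below the $306,800 threshold, so the full $6,790 applies.
Renter's Relief Credit: income exceeds $229,400 by $8,700, which is 3 full-or-partial $3,000 increments; reduction = 3 × $125 = $375, leaving $8,692.
Total: $3,673 + $6,790 + $8,692 = $19,155.

$19,155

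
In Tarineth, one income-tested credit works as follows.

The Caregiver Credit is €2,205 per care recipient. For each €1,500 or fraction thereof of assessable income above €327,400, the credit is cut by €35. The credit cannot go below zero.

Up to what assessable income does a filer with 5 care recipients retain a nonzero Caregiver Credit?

Full credit = 5 × €2,205 = €11,025.
After 314 increments the reduction is 314 × €35 = €10,990, leaving €35; one more increment wipes it out. Increment 314 ends at excess 314 × €1,500 = €471,000, so the highest qualifying income is €327,400 + €471,000 = €798,400.

€798,400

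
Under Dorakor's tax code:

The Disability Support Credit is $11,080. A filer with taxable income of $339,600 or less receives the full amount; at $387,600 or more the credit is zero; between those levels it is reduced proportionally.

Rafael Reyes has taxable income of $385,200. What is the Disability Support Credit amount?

$554

Disability Support Credit: $385,200 is $45,600 into a $48,000 phase-out range, leaving 2,400/48,000 of the credit: $11,080 × 2,400/48,000 = $554.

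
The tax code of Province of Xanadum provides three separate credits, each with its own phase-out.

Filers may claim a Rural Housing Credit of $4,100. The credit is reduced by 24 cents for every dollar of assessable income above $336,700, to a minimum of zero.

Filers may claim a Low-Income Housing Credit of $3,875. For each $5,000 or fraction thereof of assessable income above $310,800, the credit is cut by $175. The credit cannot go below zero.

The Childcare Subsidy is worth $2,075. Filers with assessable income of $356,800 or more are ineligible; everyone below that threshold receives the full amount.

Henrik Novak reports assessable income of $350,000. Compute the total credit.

$5,458

Rural Housing Credit: 24% of the $13,300 excess over $336,700 is $3,192; credit = $4,100 − $3,192 = $908.
Low-Income Housing Credit: income exceeds $310,800 by $39,200, which is 8 full-or-partial $5,000 increments; reduction = 8 × $175 = $1,400, leaving $2,475.
Childcare Subsidy: $350,000 is below the $356,800 cutoff, so the full $2,075 applies.
Total: $908 + $2,475 + $2,075 = $5,458.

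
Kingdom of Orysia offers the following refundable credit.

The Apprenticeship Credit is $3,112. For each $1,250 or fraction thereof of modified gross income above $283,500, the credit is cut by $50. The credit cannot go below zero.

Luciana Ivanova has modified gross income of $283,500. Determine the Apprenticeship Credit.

Apprenticeship Credit: $283,500 is at or below the $283,500 threshold, so the full $3,112 applies.

$3,112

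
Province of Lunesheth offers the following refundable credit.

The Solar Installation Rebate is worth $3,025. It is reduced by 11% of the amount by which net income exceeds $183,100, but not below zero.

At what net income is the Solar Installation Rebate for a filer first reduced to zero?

$210,600

The credit falls by 11% of each dollar above $183,100, so it reaches zero when the excess is $3,025 / 11% = $27,500: income = $183,100 + $27,500 = $210,600.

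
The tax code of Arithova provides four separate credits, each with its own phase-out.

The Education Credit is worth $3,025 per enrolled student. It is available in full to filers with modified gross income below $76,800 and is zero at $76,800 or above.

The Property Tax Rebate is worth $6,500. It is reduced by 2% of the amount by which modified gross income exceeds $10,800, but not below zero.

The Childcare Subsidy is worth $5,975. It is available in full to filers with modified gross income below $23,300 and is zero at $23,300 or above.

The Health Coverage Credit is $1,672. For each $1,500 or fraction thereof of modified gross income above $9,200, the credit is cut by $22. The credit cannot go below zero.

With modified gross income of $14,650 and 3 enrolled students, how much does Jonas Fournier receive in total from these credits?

Education Credit: base = 3 × $3,025 = $9,075. $14,650 is below the $76,800 cutoff, so the full $9,075 applies.
Property Tax Rebate: 2% of the $3,850 excess over $10,800 is $77; credit = $6,500 − $77 = $6,423.
Childcare Subsidy: $14,650 is below the $23,300 cutoff, so the full $5,975 applies.
Health Coverage Credit: income exceeds $9,200 by $5,450, which is 4 full-or-partial $1,500 increments; reduction = 4 × $22 = $88, leaving $1,584.
Total: $9,075 + $6,423 + $5,975 + $1,584 = $23,057.

$23,057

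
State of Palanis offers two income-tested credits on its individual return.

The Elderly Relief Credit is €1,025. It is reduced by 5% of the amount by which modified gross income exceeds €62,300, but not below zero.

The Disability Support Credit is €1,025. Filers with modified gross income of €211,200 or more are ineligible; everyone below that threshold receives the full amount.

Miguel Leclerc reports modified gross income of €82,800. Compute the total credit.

€1,025

Elderly Relief Credit: 5% of the €20,500 excess over €62,300 is €1,025 ≥ base, so the credit is €0.
Disability Support Credit: €82,800 is below the €211,200 cutoff, so the full €1,025 applies.
Total: €0 + €1,025 = €1,025.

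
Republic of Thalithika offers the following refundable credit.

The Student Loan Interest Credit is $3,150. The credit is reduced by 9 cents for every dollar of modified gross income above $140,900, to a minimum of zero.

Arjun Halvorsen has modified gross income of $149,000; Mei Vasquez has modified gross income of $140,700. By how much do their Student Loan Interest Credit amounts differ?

Arjun ($149,000): Student Loan Interest Credit: 9% of the $8,100 excess over $140,900 is $729; credit = $3,150 − $729 = $2,421.
Mei ($140,700): Student Loan Interest Credit: $140,700 is at or below the $140,900 threshold, so the full $3,150 applies.
Difference: |$2,421 − $3,150| = $729.

$729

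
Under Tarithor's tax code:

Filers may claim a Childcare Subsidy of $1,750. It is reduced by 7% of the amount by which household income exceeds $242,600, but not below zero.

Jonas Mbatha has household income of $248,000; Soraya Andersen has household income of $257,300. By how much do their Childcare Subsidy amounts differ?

Jonas ($248,000): Childcare Subsidy: 7% of the $5,400 excess over $242,600 is $378; credit = $1,750 − $378 = $1,372.
Soraya ($257,300): Childcare Subsidy: 7% of the $14,700 excess over $242,600 is $1,029; credit = $1,750 − $1,029 = $721.
Difference: |$1,372 − $721| = $651.

$651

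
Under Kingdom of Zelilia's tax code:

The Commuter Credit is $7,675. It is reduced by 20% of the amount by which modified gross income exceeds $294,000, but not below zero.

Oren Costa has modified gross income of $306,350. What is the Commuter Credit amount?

Commuter Credit: 20% of the $12,350 excess over $294,000 is $2,470; credit = $7,675 − $2,470 = $5,205.

$5,205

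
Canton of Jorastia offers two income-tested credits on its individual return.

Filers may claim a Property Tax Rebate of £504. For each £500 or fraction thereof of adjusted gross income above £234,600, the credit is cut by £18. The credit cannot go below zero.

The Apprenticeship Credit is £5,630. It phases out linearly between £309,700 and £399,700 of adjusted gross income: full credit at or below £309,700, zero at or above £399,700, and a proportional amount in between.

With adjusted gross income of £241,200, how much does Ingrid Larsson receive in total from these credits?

Property Tax Rebate: income exceeds £234,600 by £6,600, which is 14 full-or-partial £500 increments; reduction = 14 × £18 = £252, leaving £252.
Apprenticeship Credit: £241,200 is at or below the £309,700 threshold, so the full £5,630 applies.
Total: £252 + £5,630 = £5,882.

£5,882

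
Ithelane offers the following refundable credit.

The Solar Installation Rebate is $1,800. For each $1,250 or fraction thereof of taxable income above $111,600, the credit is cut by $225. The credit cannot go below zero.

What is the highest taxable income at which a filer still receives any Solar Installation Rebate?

$120,350

After 7 increments the reduction is 7 × $225 = $1,575, leaving $225; one more increment wipes it out. Increment 7 ends at excess 7 × $1,250 = $8,750, so the highest qualifying income is $111,600 + $8,750 = $120,350.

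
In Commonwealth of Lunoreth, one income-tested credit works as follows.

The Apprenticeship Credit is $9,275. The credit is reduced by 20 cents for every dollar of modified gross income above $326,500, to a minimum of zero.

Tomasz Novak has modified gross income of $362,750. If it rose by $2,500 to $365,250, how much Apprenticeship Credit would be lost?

$500

At $362,750 — 20% of the $36,250 excess over $326,500 is $7,250; credit = $9,275 − $7,250 = $2,025.
At $365,250 — 20% of the $38,750 excess over $326,500 is $7,750; credit = $9,275 − $7,750 = $1,525.
Lost: $2,025 − $1,525 = $500.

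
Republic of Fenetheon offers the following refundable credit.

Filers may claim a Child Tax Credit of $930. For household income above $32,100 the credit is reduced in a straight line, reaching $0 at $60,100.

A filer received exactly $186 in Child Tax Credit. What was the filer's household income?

$186 is 186/930 of the full $930, so 744/930 of the $28,000 range has been used: income = $32,100 + $28,000 × 744/930 = $54,500.

$54,500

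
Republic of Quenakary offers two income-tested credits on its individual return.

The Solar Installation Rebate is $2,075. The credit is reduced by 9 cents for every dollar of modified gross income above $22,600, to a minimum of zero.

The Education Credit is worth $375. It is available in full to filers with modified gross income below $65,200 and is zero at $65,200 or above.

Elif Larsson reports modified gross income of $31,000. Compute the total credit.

$1,694

Solar Installation Rebate: 9% of the $8,400 excess over $22,600 is $756; credit = $2,075 − $756 = $1,319.
Education Credit: $31,000 is below the $65,200 cutoff, so the full $375 applies.
Total: $1,319 + $375 = $1,694.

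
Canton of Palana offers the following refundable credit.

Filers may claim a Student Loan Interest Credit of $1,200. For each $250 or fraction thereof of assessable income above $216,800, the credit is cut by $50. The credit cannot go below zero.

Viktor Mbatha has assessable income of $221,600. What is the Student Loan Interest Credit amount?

$200

Student Loan Interest Credit: income exceeds $216,800 by $4,800, which is 20 full-or-partial $250 increments; reduction = 20 × $50 = $1,000, leaving $200.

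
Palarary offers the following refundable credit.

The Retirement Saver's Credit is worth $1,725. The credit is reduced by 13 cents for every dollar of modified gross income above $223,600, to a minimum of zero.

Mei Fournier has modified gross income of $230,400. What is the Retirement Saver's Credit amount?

Retirement Saver's Credit: 13% of the $6,800 excess over $223,600 is $884; credit = $1,725 − $884 = $841.

$841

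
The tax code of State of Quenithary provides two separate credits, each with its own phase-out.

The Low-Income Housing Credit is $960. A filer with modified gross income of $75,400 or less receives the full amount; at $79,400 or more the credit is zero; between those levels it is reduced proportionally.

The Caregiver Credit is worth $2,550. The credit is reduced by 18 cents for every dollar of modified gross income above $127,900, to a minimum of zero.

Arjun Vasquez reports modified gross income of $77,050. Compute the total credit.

$3,114

Low-Income Housing Credit: $77,050 is $1,650 into a $4,000 phase-out range, leaving 2,350/4,000 of the credit: $960 × 2,350/4,000 = $564.
Caregiver Credit: $77,050 is at or below the $127,900 threshold, so the full $2,550 applies.
Total: $564 + $2,550 = $3,114.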